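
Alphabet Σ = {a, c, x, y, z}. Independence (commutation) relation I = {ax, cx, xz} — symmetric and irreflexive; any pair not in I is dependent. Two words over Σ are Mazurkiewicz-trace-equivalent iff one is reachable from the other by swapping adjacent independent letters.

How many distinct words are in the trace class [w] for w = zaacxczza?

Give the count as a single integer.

9

piece 0:z — minimal
piece 1:a rests on {0:z}
piece 2:a rests on {1:a}
piece 3:c rests on {2:a}
piece 4:x — minimal
piece 5:c rests on {3:c}
piece 6:z rests on {5:c}
piece 7:z rests on {6:z}
piece 8:a rests on {7:z}
minimal pieces: {0:z, 4:x}
ways to finish when only these pieces remain (= sum over removing one remaining piece with nothing left below it):
  1 left: {4}→1  {8}→1
  2 left: {4,8}→2  {7,8}→1
  3 left: {4,7,8}→3  {6,7,8}→1
  4 left: {4,6,7,8}→4  {5,6,7,8}→1
  5 left: {3,5,6,7,8}→1  {4,5,6,7,8}→5
  6 left: {2,3,5,6,7,8}→1  {3,4,5,6,7,8}→6
  7 left: {1,2,3,5,6,7,8}→1  {2,3,4,5,6,7,8}→7
  placing 0:z first → 8 extensions
  placing 4:x first → 1 extensions
total linear extensions = 9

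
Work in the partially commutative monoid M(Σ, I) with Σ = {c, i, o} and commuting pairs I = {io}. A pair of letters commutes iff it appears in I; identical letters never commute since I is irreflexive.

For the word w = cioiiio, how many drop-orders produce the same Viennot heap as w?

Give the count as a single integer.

15

drop 0:c onto floor
drop 1:i onto {0:c}
drop 2:o onto {0:c}
drop 3:i onto {1:i}
drop 4:i onto {3:i}
drop 5:i onto {4:i}
drop 6:o onto {2:o}
ground layer = {0:c}
drop-orders for the pieces not yet dropped (sum over which currently-grounded one goes next):
  1 to go: {5} 1  {6} 1
  2 to go: {2,6} 1  {4,5} 1  {5,6} 2
  3 to go: {2,5,6} 3  {3,4,5} 1  {4,5,6} 3
  4 to go: {1,3,4,5} 1  {2,4,5,6} 6  {3,4,5,6} 4
  5 to go: {1,3,4,5,6} 5  {2,3,4,5,6} 10
  if 0:c drops first: 15 orders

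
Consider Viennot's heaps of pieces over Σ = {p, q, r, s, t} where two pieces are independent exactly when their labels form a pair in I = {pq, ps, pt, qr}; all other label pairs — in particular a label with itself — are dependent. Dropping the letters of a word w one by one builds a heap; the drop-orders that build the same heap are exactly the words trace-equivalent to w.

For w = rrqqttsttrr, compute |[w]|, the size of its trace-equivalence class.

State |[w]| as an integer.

6

drop 0:r onto floor
drop 1:r onto {0:r}
drop 2:q onto floor
drop 3:q onto {2:q}
drop 4:t onto {1:r, 3:q}
drop 5:t onto {4:t}
drop 6:s onto {5:t}
drop 7:t onto {6:s}
drop 8:t onto {7:t}
drop 9:r onto {8:t}
drop 10:r onto {9:r}
ground layer = {0:r, 2:q}
drop-orders for the pieces not yet dropped (sum over which currently-grounded one goes next):
  1 to go: {10} 1
  2 to go: {9,10} 1
  3 to go: {8,9,10} 1
  4 to go: {7,8,9,10} 1
  5 to go: {6,7,8,9,10} 1
  6 to go: {5,6,7,8,9,10} 1
  7 to go: {4,5,6,7,8,9,10} 1
  8 to go: {1,4,5,6,7,8,9,10} 1  {3,4,5,6,7,8,9,10} 1
  9 to go: {0,1,4,5,6,7,8,9,10} 1  {1,3,4,5,6,7,8,9,10} 2  {2,3,4,5,6,7,8,9,10} 1
  if 0:r drops first: 3 orders
  if 2:q drops first: 3 orders
heap linearizations: 6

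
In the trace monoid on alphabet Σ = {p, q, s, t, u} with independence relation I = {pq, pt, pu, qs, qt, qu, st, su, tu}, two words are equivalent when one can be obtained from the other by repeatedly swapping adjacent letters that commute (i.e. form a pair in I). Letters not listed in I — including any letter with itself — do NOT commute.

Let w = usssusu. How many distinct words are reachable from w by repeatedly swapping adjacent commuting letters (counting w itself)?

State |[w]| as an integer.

#0=u has no predecessor
#1=s has no predecessor
#2=s depends on [1:s]
#3=s depends on [2:s]
#4=u depends on [0:u]
#5=s depends on [3:s]
#6=u depends on [4:u]
sources: [0:u, 1:s]
N(rest) = Σ N(rest − s) over sources s of rest; N(one piece) = 1:
  size 1 → [5]=1  [6]=1
  size 2 → [3,5]=1  [4,6]=1  [5,6]=2
  size 3 → [0,4,6]=1  [2,3,5]=1  [3,5,6]=3  [4,5,6]=3
  size 4 → [0,4,5,6]=4  [1,2,3,5]=1  [2,3,5,6]=4  [3,4,5,6]=6
  size 5 → [0,3,4,5,6]=10  [1,2,3,5,6]=5  [2,3,4,5,6]=10
  first=0(u) contributes 15
  first=1(s) contributes 20
|[w]| = 35

35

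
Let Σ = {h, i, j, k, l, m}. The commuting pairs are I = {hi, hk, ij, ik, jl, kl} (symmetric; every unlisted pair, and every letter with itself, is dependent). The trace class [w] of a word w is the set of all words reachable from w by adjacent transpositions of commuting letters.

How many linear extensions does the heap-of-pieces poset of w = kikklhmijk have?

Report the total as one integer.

piece 0:k — minimal
piece 1:i — minimal
piece 2:k rests on {0:k}
piece 3:k rests on {2:k}
piece 4:l rests on {1:i}
piece 5:h rests on {4:l}
piece 6:m rests on {3:k, 5:h}
piece 7:i rests on {6:m}
piece 8:j rests on {6:m}
piece 9:k rests on {8:j}
minimal pieces: {0:k, 1:i}
ways to finish when only these pieces remain (= sum over removing one remaining piece with nothing left below it):
  1 left: {7}→1  {9}→1
  2 left: {7,9}→2  {8,9}→1
  3 left: {7,8,9}→3
  4 left: {6,7,8,9}→3
  5 left: {3,6,7,8,9}→3  {5,6,7,8,9}→3
  6 left: {2,3,6,7,8,9}→3  {3,5,6,7,8,9}→6  {4,5,6,7,8,9}→3
  7 left: {0,2,3,6,7,8,9}→3  {1,4,5,6,7,8,9}→3  {2,3,5,6,7,8,9}→9  {3,4,5,6,7,8,9}→9
  8 left: {0,2,3,5,6,7,8,9}→12  {1,3,4,5,6,7,8,9}→12  {2,3,4,5,6,7,8,9}→18
  placing 0:k first → 30 extensions
  placing 1:i first → 30 extensions
total linear extensions = 60

60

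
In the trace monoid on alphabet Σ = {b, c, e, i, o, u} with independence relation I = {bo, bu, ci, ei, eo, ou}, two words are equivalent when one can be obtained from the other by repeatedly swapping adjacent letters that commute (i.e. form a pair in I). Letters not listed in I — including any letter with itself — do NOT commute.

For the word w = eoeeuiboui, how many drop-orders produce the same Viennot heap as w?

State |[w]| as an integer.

#0=e has no predecessor
#1=o has no predecessor
#2=e depends on [0:e]
#3=e depends on [2:e]
#4=u depends on [3:e]
#5=i depends on [1:o, 4:u]
#6=b depends on [5:i]
#7=o depends on [5:i]
#8=u depends on [5:i]
#9=i depends on [6:b, 7:o, 8:u]
sources: [0:e, 1:o]
N(rest) = Σ N(rest − s) over sources s of rest; N(one piece) = 1:
  size 1 → [9]=1
  size 2 → [6,9]=1  [7,9]=1  [8,9]=1
  size 3 → [6,7,9]=2  [6,8,9]=2  [7,8,9]=2
  size 4 → [6,7,8,9]=6
  size 5 → [5,6,7,8,9]=6
  size 6 → [1,5,6,7,8,9]=6  [4,5,6,7,8,9]=6
  size 7 → [1,4,5,6,7,8,9]=12  [3,4,5,6,7,8,9]=6
  size 8 → [1,3,4,5,6,7,8,9]=18  [2,3,4,5,6,7,8,9]=6
  first=0(e) contributes 24
  first=1(o) contributes 6
|[w]| = 30

30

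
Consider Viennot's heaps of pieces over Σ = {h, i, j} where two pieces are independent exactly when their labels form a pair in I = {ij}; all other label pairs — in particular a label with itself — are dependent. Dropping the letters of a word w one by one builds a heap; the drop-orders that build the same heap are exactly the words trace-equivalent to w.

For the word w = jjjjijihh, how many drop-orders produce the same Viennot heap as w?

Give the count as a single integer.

drop 0:j onto floor
drop 1:j onto {0:j}
drop 2:j onto {1:j}
drop 3:j onto {2:j}
drop 4:i onto floor
drop 5:j onto {3:j}
drop 6:i onto {4:i}
drop 7:h onto {5:j, 6:i}
drop 8:h onto {7:h}
ground layer = {0:j, 4:i}
drop-orders for the pieces not yet dropped (sum over which currently-grounded one goes next):
  1 to go: {8} 1
  2 to go: {7,8} 1
  3 to go: {5,7,8} 1  {6,7,8} 1
  4 to go: {3,5,7,8} 1  {4,6,7,8} 1  {5,6,7,8} 2
  5 to go: {2,3,5,7,8} 1  {3,5,6,7,8} 3  {4,5,6,7,8} 3
  6 to go: {1,2,3,5,7,8} 1  {2,3,5,6,7,8} 4  {3,4,5,6,7,8} 6
  7 to go: {0,1,2,3,5,7,8} 1  {1,2,3,5,6,7,8} 5  {2,3,4,5,6,7,8} 10
  if 0:j drops first: 15 orders
  if 4:i drops first: 6 orders
heap linearizations: 21

21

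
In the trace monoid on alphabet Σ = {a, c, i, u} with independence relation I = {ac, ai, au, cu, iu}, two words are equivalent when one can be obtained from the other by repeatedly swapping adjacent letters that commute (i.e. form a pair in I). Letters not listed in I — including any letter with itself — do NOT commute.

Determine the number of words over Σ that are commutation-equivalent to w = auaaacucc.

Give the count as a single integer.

piece 0:a — minimal
piece 1:u — minimal
piece 2:a rests on {0:a}
piece 3:a rests on {2:a}
piece 4:a rests on {3:a}
piece 5:c — minimal
piece 6:u rests on {1:u}
piece 7:c rests on {5:c}
piece 8:c rests on {7:c}
minimal pieces: {0:a, 1:u, 5:c}
ways to finish when only these pieces remain (= sum over removing one remaining piece with nothing left below it):
  1 left: {4}→1  {6}→1  {8}→1
  2 left: {1,6}→1  {3,4}→1  {4,6}→2  {4,8}→2  {6,8}→2  {7,8}→1
  3 left: {1,4,6}→3  {1,6,8}→3  {2,3,4}→1  {3,4,6}→3  {3,4,8}→3  {4,6,8}→6  {4,7,8}→3  {5,7,8}→1  {6,7,8}→3
  4 left: {0,2,3,4}→1  {1,3,4,6}→6  {1,4,6,8}→12  {1,6,7,8}→6  {2,3,4,6}→4  {2,3,4,8}→4  {3,4,6,8}→12  {3,4,7,8}→6  {4,5,7,8}→4  {4,6,7,8}→12  {5,6,7,8}→4
  5 left: {0,2,3,4,6}→5  {0,2,3,4,8}→5  {1,2,3,4,6}→10  {1,3,4,6,8}→30  {1,4,6,7,8}→30  {1,5,6,7,8}→10  {2,3,4,6,8}→20  {2,3,4,7,8}→10  {3,4,5,7,8}→10  {3,4,6,7,8}→30  {4,5,6,7,8}→20
  6 left: {0,1,2,3,4,6}→15  {0,2,3,4,6,8}→30  {0,2,3,4,7,8}→15  {1,2,3,4,6,8}→60  {1,3,4,6,7,8}→90  {1,4,5,6,7,8}→60  {2,3,4,5,7,8}→20  {2,3,4,6,7,8}→60  {3,4,5,6,7,8}→60
  7 left: {0,1,2,3,4,6,8}→105  {0,2,3,4,5,7,8}→35  {0,2,3,4,6,7,8}→105  {1,2,3,4,6,7,8}→210  {1,3,4,5,6,7,8}→210  {2,3,4,5,6,7,8}→140
  placing 0:a first → 560 extensions
  placing 1:u first → 280 extensions
  placing 5:c first → 420 extensions
total linear extensions = 1260

1260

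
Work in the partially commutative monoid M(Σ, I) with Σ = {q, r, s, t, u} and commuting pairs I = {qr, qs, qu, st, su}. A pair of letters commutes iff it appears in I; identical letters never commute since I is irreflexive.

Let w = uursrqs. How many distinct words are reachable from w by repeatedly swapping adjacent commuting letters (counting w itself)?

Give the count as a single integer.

7

piece 0:u — minimal
piece 1:u rests on {0:u}
piece 2:r rests on {1:u}
piece 3:s rests on {2:r}
piece 4:r rests on {3:s}
piece 5:q — minimal
piece 6:s rests on {4:r}
minimal pieces: {0:u, 5:q}
ways to finish when only these pieces remain (= sum over removing one remaining piece with nothing left below it):
  1 left: {5}→1  {6}→1
  2 left: {4,6}→1  {5,6}→2
  3 left: {3,4,6}→1  {4,5,6}→3
  4 left: {2,3,4,6}→1  {3,4,5,6}→4
  5 left: {1,2,3,4,6}→1  {2,3,4,5,6}→5
  placing 0:u first → 6 extensions
  placing 5:q first → 1 extensions
total linear extensions = 7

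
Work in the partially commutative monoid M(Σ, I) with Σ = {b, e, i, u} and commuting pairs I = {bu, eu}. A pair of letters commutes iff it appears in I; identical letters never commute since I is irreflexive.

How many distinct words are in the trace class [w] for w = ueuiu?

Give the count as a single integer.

#0=u has no predecessor
#1=e has no predecessor
#2=u depends on [0:u]
#3=i depends on [1:e, 2:u]
#4=u depends on [3:i]
sources: [0:u, 1:e]
N(rest) = Σ N(rest − s) over sources s of rest; N(one piece) = 1:
  size 1 → [4]=1
  size 2 → [3,4]=1
  size 3 → [1,3,4]=1  [2,3,4]=1
  first=0(u) contributes 2
  first=1(e) contributes 1
|[w]| = 3

3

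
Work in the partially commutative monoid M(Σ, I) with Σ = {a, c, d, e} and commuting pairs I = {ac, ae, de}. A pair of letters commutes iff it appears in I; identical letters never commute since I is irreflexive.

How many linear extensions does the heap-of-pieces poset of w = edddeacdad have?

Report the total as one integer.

0(e) covers ∅
1(d) covers ∅
2(d) covers 1:d
3(d) covers 2:d
4(e) covers 0:e
5(a) covers 3:d
6(c) covers 3:d, 4:e
7(d) covers 5:a, 6:c
8(a) covers 7:d
9(d) covers 8:a
floor of heap: 0:e, 1:d
completions by unplaced set U, small U first (add the entries for U minus each lowest piece of U):
  |U|=1: {9}:1
  |U|=2: {8,9}:1
  |U|=3: {7,8,9}:1
  |U|=4: {5,7,8,9}:1  {6,7,8,9}:1
  |U|=5: {4,6,7,8,9}:1  {5,6,7,8,9}:2
  |U|=6: {0,4,6,7,8,9}:1  {3,5,6,7,8,9}:2  {4,5,6,7,8,9}:3
  |U|=7: {0,4,5,6,7,8,9}:4  {2,3,5,6,7,8,9}:2  {3,4,5,6,7,8,9}:5
  |U|=8: {0,3,4,5,6,7,8,9}:9  {1,2,3,5,6,7,8,9}:2  {2,3,4,5,6,7,8,9}:7
  start at 0(e): 9
  start at 1(d): 16
sum over floor = 25

25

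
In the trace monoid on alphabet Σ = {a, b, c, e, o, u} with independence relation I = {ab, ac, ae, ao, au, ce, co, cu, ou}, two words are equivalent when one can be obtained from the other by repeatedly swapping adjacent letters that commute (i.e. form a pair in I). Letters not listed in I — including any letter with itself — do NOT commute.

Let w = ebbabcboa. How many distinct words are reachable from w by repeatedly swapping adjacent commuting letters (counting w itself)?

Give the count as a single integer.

36

drop 0:e onto floor
drop 1:b onto {0:e}
drop 2:b onto {1:b}
drop 3:a onto floor
drop 4:b onto {2:b}
drop 5:c onto {4:b}
drop 6:b onto {5:c}
drop 7:o onto {6:b}
drop 8:a onto {3:a}
ground layer = {0:e, 3:a}
drop-orders for the pieces not yet dropped (sum over which currently-grounded one goes next):
  1 to go: {7} 1  {8} 1
  2 to go: {3,8} 1  {6,7} 1  {7,8} 2
  3 to go: {3,7,8} 3  {5,6,7} 1  {6,7,8} 3
  4 to go: {3,6,7,8} 6  {4,5,6,7} 1  {5,6,7,8} 4
  5 to go: {2,4,5,6,7} 1  {3,5,6,7,8} 10  {4,5,6,7,8} 5
  6 to go: {1,2,4,5,6,7} 1  {2,4,5,6,7,8} 6  {3,4,5,6,7,8} 15
  7 to go: {0,1,2,4,5,6,7} 1  {1,2,4,5,6,7,8} 7  {2,3,4,5,6,7,8} 21
  if 0:e drops first: 28 orders
  if 3:a drops first: 8 orders
heap linearizations: 36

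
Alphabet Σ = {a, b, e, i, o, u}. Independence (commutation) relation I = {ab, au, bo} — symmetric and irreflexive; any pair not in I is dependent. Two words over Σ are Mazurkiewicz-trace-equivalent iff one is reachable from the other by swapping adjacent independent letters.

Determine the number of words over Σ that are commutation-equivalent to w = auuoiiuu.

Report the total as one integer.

3

0(a) covers ∅
1(u) covers ∅
2(u) covers 1:u
3(o) covers 0:a, 2:u
4(i) covers 3:o
5(i) covers 4:i
6(u) covers 5:i
7(u) covers 6:u
floor of heap: 0:a, 1:u
completions by unplaced set U, small U first (add the entries for U minus each lowest piece of U):
  |U|=1: {7}:1
  |U|=2: {6,7}:1
  |U|=3: {5,6,7}:1
  |U|=4: {4,5,6,7}:1
  |U|=5: {3,4,5,6,7}:1
  |U|=6: {0,3,4,5,6,7}:1  {2,3,4,5,6,7}:1
  start at 0(a): 1
  start at 1(u): 2
sum over floor = 3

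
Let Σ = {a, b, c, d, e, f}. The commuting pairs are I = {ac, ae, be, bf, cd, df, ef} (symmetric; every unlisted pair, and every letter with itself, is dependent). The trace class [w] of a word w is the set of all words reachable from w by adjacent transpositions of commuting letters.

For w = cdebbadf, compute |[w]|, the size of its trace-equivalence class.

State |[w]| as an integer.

drop 0:c onto floor
drop 1:d onto floor
drop 2:e onto {0:c, 1:d}
drop 3:b onto {0:c, 1:d}
drop 4:b onto {3:b}
drop 5:a onto {4:b}
drop 6:d onto {2:e, 5:a}
drop 7:f onto {5:a}
ground layer = {0:c, 1:d}
drop-orders for the pieces not yet dropped (sum over which currently-grounded one goes next):
  1 to go: {6} 1  {7} 1
  2 to go: {2,6} 1  {6,7} 2
  3 to go: {2,6,7} 3  {5,6,7} 2
  4 to go: {2,5,6,7} 5  {4,5,6,7} 2
  5 to go: {2,4,5,6,7} 7  {3,4,5,6,7} 2
  6 to go: {2,3,4,5,6,7} 9
  if 0:c drops first: 9 orders
  if 1:d drops first: 9 orders
heap linearizations: 18

18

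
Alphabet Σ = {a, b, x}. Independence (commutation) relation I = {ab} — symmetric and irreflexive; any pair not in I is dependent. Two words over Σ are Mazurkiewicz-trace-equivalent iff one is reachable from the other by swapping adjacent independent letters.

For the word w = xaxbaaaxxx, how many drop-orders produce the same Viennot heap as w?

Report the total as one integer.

4

#0=x has no predecessor
#1=a depends on [0:x]
#2=x depends on [1:a]
#3=b depends on [2:x]
#4=a depends on [2:x]
#5=a depends on [4:a]
#6=a depends on [5:a]
#7=x depends on [3:b, 6:a]
#8=x depends on [7:x]
#9=x depends on [8:x]
sources: [0:x]
N(rest) = Σ N(rest − s) over sources s of rest; N(one piece) = 1:
  size 1 → [9]=1
  size 2 → [8,9]=1
  size 3 → [7,8,9]=1
  size 4 → [3,7,8,9]=1  [6,7,8,9]=1
  size 5 → [3,6,7,8,9]=2  [5,6,7,8,9]=1
  size 6 → [3,5,6,7,8,9]=3  [4,5,6,7,8,9]=1
  size 7 → [3,4,5,6,7,8,9]=4
  size 8 → [2,3,4,5,6,7,8,9]=4
  first=0(x) contributes 4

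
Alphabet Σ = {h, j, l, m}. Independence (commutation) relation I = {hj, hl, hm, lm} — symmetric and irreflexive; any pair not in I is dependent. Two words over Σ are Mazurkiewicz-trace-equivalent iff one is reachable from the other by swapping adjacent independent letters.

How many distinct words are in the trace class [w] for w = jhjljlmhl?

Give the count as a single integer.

108

drop 0:j onto floor
drop 1:h onto floor
drop 2:j onto {0:j}
drop 3:l onto {2:j}
drop 4:j onto {3:l}
drop 5:l onto {4:j}
drop 6:m onto {4:j}
drop 7:h onto {1:h}
drop 8:l onto {5:l}
ground layer = {0:j, 1:h}
drop-orders for the pieces not yet dropped (sum over which currently-grounded one goes next):
  1 to go: {6} 1  {7} 1  {8} 1
  2 to go: {1,7} 1  {5,8} 1  {6,7} 2  {6,8} 2  {7,8} 2
  3 to go: {1,6,7} 3  {1,7,8} 3  {5,6,8} 3  {5,7,8} 3  {6,7,8} 6
  4 to go: {1,5,7,8} 6  {1,6,7,8} 12  {4,5,6,8} 3  {5,6,7,8} 12
  5 to go: {1,5,6,7,8} 30  {3,4,5,6,8} 3  {4,5,6,7,8} 15
  6 to go: {1,4,5,6,7,8} 45  {2,3,4,5,6,8} 3  {3,4,5,6,7,8} 18
  7 to go: {0,2,3,4,5,6,8} 3  {1,3,4,5,6,7,8} 63  {2,3,4,5,6,7,8} 21
  if 0:j drops first: 84 orders
  if 1:h drops first: 24 orders
heap linearizations: 108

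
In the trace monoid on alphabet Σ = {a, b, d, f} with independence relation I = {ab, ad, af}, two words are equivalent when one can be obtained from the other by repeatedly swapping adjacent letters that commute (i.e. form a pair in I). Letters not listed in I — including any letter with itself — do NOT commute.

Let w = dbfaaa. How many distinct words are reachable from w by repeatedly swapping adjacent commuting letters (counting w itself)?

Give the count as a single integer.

drop 0:d onto floor
drop 1:b onto {0:d}
drop 2:f onto {1:b}
drop 3:a onto floor
drop 4:a onto {3:a}
drop 5:a onto {4:a}
ground layer = {0:d, 3:a}
drop-orders for the pieces not yet dropped (sum over which currently-grounded one goes next):
  1 to go: {2} 1  {5} 1
  2 to go: {1,2} 1  {2,5} 2  {4,5} 1
  3 to go: {0,1,2} 1  {1,2,5} 3  {2,4,5} 3  {3,4,5} 1
  4 to go: {0,1,2,5} 4  {1,2,4,5} 6  {2,3,4,5} 4
  if 0:d drops first: 10 orders
  if 3:a drops first: 10 orders
heap linearizations: 20

20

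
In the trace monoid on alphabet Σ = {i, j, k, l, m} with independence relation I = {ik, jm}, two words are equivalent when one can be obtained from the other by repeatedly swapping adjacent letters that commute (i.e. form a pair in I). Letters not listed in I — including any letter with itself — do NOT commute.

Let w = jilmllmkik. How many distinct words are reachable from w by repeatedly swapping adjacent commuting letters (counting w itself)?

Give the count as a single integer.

piece 0:j — minimal
piece 1:i rests on {0:j}
piece 2:l rests on {1:i}
piece 3:m rests on {2:l}
piece 4:l rests on {3:m}
piece 5:l rests on {4:l}
piece 6:m rests on {5:l}
piece 7:k rests on {6:m}
piece 8:i rests on {6:m}
piece 9:k rests on {7:k}
minimal pieces: {0:j}
ways to finish when only these pieces remain (= sum over removing one remaining piece with nothing left below it):
  1 left: {8}→1  {9}→1
  2 left: {7,9}→1  {8,9}→2
  3 left: {7,8,9}→3
  4 left: {6,7,8,9}→3
  5 left: {5,6,7,8,9}→3
  6 left: {4,5,6,7,8,9}→3
  7 left: {3,4,5,6,7,8,9}→3
  8 left: {2,3,4,5,6,7,8,9}→3
  placing 0:j first → 3 extensions

3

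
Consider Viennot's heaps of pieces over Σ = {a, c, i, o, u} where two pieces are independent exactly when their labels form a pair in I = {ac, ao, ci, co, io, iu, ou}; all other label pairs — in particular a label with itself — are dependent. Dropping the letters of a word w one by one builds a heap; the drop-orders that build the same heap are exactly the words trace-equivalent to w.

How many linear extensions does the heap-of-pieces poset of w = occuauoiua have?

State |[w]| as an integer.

135

drop 0:o onto floor
drop 1:c onto floor
drop 2:c onto {1:c}
drop 3:u onto {2:c}
drop 4:a onto {3:u}
drop 5:u onto {4:a}
drop 6:o onto {0:o}
drop 7:i onto {4:a}
drop 8:u onto {5:u}
drop 9:a onto {7:i, 8:u}
ground layer = {0:o, 1:c}
drop-orders for the pieces not yet dropped (sum over which currently-grounded one goes next):
  1 to go: {6} 1  {9} 1
  2 to go: {0,6} 1  {6,9} 2  {7,9} 1  {8,9} 1
  3 to go: {0,6,9} 3  {5,8,9} 1  {6,7,9} 3  {6,8,9} 3  {7,8,9} 2
  4 to go: {0,6,7,9} 6  {0,6,8,9} 6  {5,6,8,9} 4  {5,7,8,9} 3  {6,7,8,9} 8
  5 to go: {0,5,6,8,9} 10  {0,6,7,8,9} 20  {4,5,7,8,9} 3  {5,6,7,8,9} 15
  6 to go: {0,5,6,7,8,9} 45  {3,4,5,7,8,9} 3  {4,5,6,7,8,9} 18
  7 to go: {0,4,5,6,7,8,9} 63  {2,3,4,5,7,8,9} 3  {3,4,5,6,7,8,9} 21
  8 to go: {0,3,4,5,6,7,8,9} 84  {1,2,3,4,5,7,8,9} 3  {2,3,4,5,6,7,8,9} 24
  if 0:o drops first: 27 orders
  if 1:c drops first: 108 orders
heap linearizations: 135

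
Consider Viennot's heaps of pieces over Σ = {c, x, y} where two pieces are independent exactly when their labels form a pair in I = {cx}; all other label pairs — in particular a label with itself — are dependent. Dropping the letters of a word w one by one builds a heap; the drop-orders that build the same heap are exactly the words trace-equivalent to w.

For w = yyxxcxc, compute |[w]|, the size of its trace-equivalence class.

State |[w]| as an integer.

piece 0:y — minimal
piece 1:y rests on {0:y}
piece 2:x rests on {1:y}
piece 3:x rests on {2:x}
piece 4:c rests on {1:y}
piece 5:x rests on {3:x}
piece 6:c rests on {4:c}
minimal pieces: {0:y}
ways to finish when only these pieces remain (= sum over removing one remaining piece with nothing left below it):
  1 left: {5}→1  {6}→1
  2 left: {3,5}→1  {4,6}→1  {5,6}→2
  3 left: {2,3,5}→1  {3,5,6}→3  {4,5,6}→3
  4 left: {2,3,5,6}→4  {3,4,5,6}→6
  5 left: {2,3,4,5,6}→10
  placing 0:y first → 10 extensions

10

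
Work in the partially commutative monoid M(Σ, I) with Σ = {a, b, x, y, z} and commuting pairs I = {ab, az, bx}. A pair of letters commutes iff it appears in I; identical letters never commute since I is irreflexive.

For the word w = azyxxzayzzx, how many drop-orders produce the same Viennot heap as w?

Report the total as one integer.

piece 0:a — minimal
piece 1:z — minimal
piece 2:y rests on {0:a, 1:z}
piece 3:x rests on {2:y}
piece 4:x rests on {3:x}
piece 5:z rests on {4:x}
piece 6:a rests on {4:x}
piece 7:y rests on {5:z, 6:a}
piece 8:z rests on {7:y}
piece 9:z rests on {8:z}
piece 10:x rests on {9:z}
minimal pieces: {0:a, 1:z}
ways to finish when only these pieces remain (= sum over removing one remaining piece with nothing left below it):
  1 left: {10}→1
  2 left: {9,10}→1
  3 left: {8,9,10}→1
  4 left: {7,8,9,10}→1
  5 left: {5,7,8,9,10}→1  {6,7,8,9,10}→1
  6 left: {5,6,7,8,9,10}→2
  7 left: {4,5,6,7,8,9,10}→2
  8 left: {3,4,5,6,7,8,9,10}→2
  9 left: {2,3,4,5,6,7,8,9,10}→2
  placing 0:a first → 2 extensions
  placing 1:z first → 2 extensions
total linear extensions = 4

4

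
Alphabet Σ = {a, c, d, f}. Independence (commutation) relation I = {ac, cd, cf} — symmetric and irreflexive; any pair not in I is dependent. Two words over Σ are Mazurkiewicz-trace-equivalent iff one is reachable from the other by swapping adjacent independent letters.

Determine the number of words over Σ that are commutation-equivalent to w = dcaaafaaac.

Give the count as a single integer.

45

piece 0:d — minimal
piece 1:c — minimal
piece 2:a rests on {0:d}
piece 3:a rests on {2:a}
piece 4:a rests on {3:a}
piece 5:f rests on {4:a}
piece 6:a rests on {5:f}
piece 7:a rests on {6:a}
piece 8:a rests on {7:a}
piece 9:c rests on {1:c}
minimal pieces: {0:d, 1:c}
ways to finish when only these pieces remain (= sum over removing one remaining piece with nothing left below it):
  1 left: {8}→1  {9}→1
  2 left: {1,9}→1  {7,8}→1  {8,9}→2
  3 left: {1,8,9}→3  {6,7,8}→1  {7,8,9}→3
  4 left: {1,7,8,9}→6  {5,6,7,8}→1  {6,7,8,9}→4
  5 left: {1,6,7,8,9}→10  {4,5,6,7,8}→1  {5,6,7,8,9}→5
  6 left: {1,5,6,7,8,9}→15  {3,4,5,6,7,8}→1  {4,5,6,7,8,9}→6
  7 left: {1,4,5,6,7,8,9}→21  {2,3,4,5,6,7,8}→1  {3,4,5,6,7,8,9}→7
  8 left: {0,2,3,4,5,6,7,8}→1  {1,3,4,5,6,7,8,9}→28  {2,3,4,5,6,7,8,9}→8
  placing 0:d first → 36 extensions
  placing 1:c first → 9 extensions
total linear extensions = 45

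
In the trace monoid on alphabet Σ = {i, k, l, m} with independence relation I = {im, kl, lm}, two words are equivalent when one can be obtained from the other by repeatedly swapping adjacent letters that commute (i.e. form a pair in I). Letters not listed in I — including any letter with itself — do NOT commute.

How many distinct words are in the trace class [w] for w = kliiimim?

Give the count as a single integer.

drop 0:k onto floor
drop 1:l onto floor
drop 2:i onto {0:k, 1:l}
drop 3:i onto {2:i}
drop 4:i onto {3:i}
drop 5:m onto {0:k}
drop 6:i onto {4:i}
drop 7:m onto {5:m}
ground layer = {0:k, 1:l}
drop-orders for the pieces not yet dropped (sum over which currently-grounded one goes next):
  1 to go: {6} 1  {7} 1
  2 to go: {4,6} 1  {5,7} 1  {6,7} 2
  3 to go: {3,4,6} 1  {4,6,7} 3  {5,6,7} 3
  4 to go: {2,3,4,6} 1  {3,4,6,7} 4  {4,5,6,7} 6
  5 to go: {1,2,3,4,6} 1  {2,3,4,6,7} 5  {3,4,5,6,7} 10
  6 to go: {1,2,3,4,6,7} 6  {2,3,4,5,6,7} 15
  if 0:k drops first: 21 orders
  if 1:l drops first: 15 orders
heap linearizations: 36

36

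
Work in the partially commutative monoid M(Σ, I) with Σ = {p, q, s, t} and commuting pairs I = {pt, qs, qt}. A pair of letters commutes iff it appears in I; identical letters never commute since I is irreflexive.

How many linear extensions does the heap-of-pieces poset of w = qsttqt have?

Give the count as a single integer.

15

#0=q has no predecessor
#1=s has no predecessor
#2=t depends on [1:s]
#3=t depends on [2:t]
#4=q depends on [0:q]
#5=t depends on [3:t]
sources: [0:q, 1:s]
N(rest) = Σ N(rest − s) over sources s of rest; N(one piece) = 1:
  size 1 → [4]=1  [5]=1
  size 2 → [0,4]=1  [3,5]=1  [4,5]=2
  size 3 → [0,4,5]=3  [2,3,5]=1  [3,4,5]=3
  size 4 → [0,3,4,5]=6  [1,2,3,5]=1  [2,3,4,5]=4
  first=0(q) contributes 5
  first=1(s) contributes 10
|[w]| = 15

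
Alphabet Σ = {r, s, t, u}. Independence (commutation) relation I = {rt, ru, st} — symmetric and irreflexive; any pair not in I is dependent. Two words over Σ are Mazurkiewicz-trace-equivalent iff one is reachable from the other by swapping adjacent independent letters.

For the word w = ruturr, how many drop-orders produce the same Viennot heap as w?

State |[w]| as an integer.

20

#0=r has no predecessor
#1=u has no predecessor
#2=t depends on [1:u]
#3=u depends on [2:t]
#4=r depends on [0:r]
#5=r depends on [4:r]
sources: [0:r, 1:u]
N(rest) = Σ N(rest − s) over sources s of rest; N(one piece) = 1:
  size 1 → [3]=1  [5]=1
  size 2 → [2,3]=1  [3,5]=2  [4,5]=1
  size 3 → [0,4,5]=1  [1,2,3]=1  [2,3,5]=3  [3,4,5]=3
  size 4 → [0,3,4,5]=4  [1,2,3,5]=4  [2,3,4,5]=6
  first=0(r) contributes 10
  first=1(u) contributes 10
|[w]| = 20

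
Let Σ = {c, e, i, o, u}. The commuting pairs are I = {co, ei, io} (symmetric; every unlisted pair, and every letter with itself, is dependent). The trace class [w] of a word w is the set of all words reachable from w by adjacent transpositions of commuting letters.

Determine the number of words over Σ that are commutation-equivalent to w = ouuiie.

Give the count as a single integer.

3

drop 0:o onto floor
drop 1:u onto {0:o}
drop 2:u onto {1:u}
drop 3:i onto {2:u}
drop 4:i onto {3:i}
drop 5:e onto {2:u}
ground layer = {0:o}
drop-orders for the pieces not yet dropped (sum over which currently-grounded one goes next):
  1 to go: {4} 1  {5} 1
  2 to go: {3,4} 1  {4,5} 2
  3 to go: {3,4,5} 3
  4 to go: {2,3,4,5} 3
  if 0:o drops first: 3 orders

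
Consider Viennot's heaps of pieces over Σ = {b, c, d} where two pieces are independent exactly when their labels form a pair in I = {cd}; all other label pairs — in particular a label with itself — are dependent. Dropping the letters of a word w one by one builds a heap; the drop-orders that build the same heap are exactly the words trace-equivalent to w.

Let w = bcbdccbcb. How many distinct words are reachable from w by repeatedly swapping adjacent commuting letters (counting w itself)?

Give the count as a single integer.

3

piece 0:b — minimal
piece 1:c rests on {0:b}
piece 2:b rests on {1:c}
piece 3:d rests on {2:b}
piece 4:c rests on {2:b}
piece 5:c rests on {4:c}
piece 6:b rests on {3:d, 5:c}
piece 7:c rests on {6:b}
piece 8:b rests on {7:c}
minimal pieces: {0:b}
ways to finish when only these pieces remain (= sum over removing one remaining piece with nothing left below it):
  1 left: {8}→1
  2 left: {7,8}→1
  3 left: {6,7,8}→1
  4 left: {3,6,7,8}→1  {5,6,7,8}→1
  5 left: {3,5,6,7,8}→2  {4,5,6,7,8}→1
  6 left: {3,4,5,6,7,8}→3
  7 left: {2,3,4,5,6,7,8}→3
  placing 0:b first → 3 extensions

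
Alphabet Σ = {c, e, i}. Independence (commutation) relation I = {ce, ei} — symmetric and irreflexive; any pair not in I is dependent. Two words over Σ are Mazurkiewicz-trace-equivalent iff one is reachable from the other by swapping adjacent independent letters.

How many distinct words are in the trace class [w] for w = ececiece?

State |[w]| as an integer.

0(e) covers ∅
1(c) covers ∅
2(e) covers 0:e
3(c) covers 1:c
4(i) covers 3:c
5(e) covers 2:e
6(c) covers 4:i
7(e) covers 5:e
floor of heap: 0:e, 1:c
completions by unplaced set U, small U first (add the entries for U minus each lowest piece of U):
  |U|=1: {6}:1  {7}:1
  |U|=2: {4,6}:1  {5,7}:1  {6,7}:2
  |U|=3: {2,5,7}:1  {3,4,6}:1  {4,6,7}:3  {5,6,7}:3
  |U|=4: {0,2,5,7}:1  {1,3,4,6}:1  {2,5,6,7}:4  {3,4,6,7}:4  {4,5,6,7}:6
  |U|=5: {0,2,5,6,7}:5  {1,3,4,6,7}:5  {2,4,5,6,7}:10  {3,4,5,6,7}:10
  |U|=6: {0,2,4,5,6,7}:15  {1,3,4,5,6,7}:15  {2,3,4,5,6,7}:20
  start at 0(e): 35
  start at 1(c): 35
sum over floor = 70

70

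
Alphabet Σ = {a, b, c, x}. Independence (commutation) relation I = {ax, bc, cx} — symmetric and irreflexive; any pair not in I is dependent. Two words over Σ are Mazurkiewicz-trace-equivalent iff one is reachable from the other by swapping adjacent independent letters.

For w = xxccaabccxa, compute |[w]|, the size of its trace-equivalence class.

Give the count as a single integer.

0(x) covers ∅
1(x) covers 0:x
2(c) covers ∅
3(c) covers 2:c
4(a) covers 3:c
5(a) covers 4:a
6(b) covers 1:x, 5:a
7(c) covers 5:a
8(c) covers 7:c
9(x) covers 6:b
10(a) covers 6:b, 8:c
floor of heap: 0:x, 2:c
completions by unplaced set U, small U first (add the entries for U minus each lowest piece of U):
  |U|=1: {9}:1  {10}:1
  |U|=2: {8,10}:1  {9,10}:2
  |U|=3: {6,9,10}:2  {7,8,10}:1  {8,9,10}:3
  |U|=4: {1,6,9,10}:2  {6,8,9,10}:5  {7,8,9,10}:4
  |U|=5: {0,1,6,9,10}:2  {1,6,8,9,10}:7  {6,7,8,9,10}:9
  |U|=6: {0,1,6,8,9,10}:9  {1,6,7,8,9,10}:16  {5,6,7,8,9,10}:9
  |U|=7: {0,1,6,7,8,9,10}:25  {1,5,6,7,8,9,10}:25  {4,5,6,7,8,9,10}:9
  |U|=8: {0,1,5,6,7,8,9,10}:50  {1,4,5,6,7,8,9,10}:34  {3,4,5,6,7,8,9,10}:9
  |U|=9: {0,1,4,5,6,7,8,9,10}:84  {1,3,4,5,6,7,8,9,10}:43  {2,3,4,5,6,7,8,9,10}:9
  start at 0(x): 52
  start at 2(c): 127
sum over floor = 179

179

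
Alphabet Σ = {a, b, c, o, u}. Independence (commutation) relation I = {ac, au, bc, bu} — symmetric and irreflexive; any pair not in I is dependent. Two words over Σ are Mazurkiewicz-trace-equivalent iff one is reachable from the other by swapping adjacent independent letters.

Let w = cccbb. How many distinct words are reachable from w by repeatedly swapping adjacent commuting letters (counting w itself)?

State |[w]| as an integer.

piece 0:c — minimal
piece 1:c rests on {0:c}
piece 2:c rests on {1:c}
piece 3:b — minimal
piece 4:b rests on {3:b}
minimal pieces: {0:c, 3:b}
ways to finish when only these pieces remain (= sum over removing one remaining piece with nothing left below it):
  1 left: {2}→1  {4}→1
  2 left: {1,2}→1  {2,4}→2  {3,4}→1
  3 left: {0,1,2}→1  {1,2,4}→3  {2,3,4}→3
  placing 0:c first → 6 extensions
  placing 3:b first → 4 extensions
total linear extensions = 10

10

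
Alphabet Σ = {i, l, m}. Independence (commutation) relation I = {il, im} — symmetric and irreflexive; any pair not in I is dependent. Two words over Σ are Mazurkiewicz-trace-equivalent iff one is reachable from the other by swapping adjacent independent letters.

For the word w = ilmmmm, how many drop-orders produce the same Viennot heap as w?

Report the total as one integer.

#0=i has no predecessor
#1=l has no predecessor
#2=m depends on [1:l]
#3=m depends on [2:m]
#4=m depends on [3:m]
#5=m depends on [4:m]
sources: [0:i, 1:l]
N(rest) = Σ N(rest − s) over sources s of rest; N(one piece) = 1:
  size 1 → [0]=1  [5]=1
  size 2 → [0,5]=2  [4,5]=1
  size 3 → [0,4,5]=3  [3,4,5]=1
  size 4 → [0,3,4,5]=4  [2,3,4,5]=1
  first=0(i) contributes 1
  first=1(l) contributes 5
|[w]| = 6

6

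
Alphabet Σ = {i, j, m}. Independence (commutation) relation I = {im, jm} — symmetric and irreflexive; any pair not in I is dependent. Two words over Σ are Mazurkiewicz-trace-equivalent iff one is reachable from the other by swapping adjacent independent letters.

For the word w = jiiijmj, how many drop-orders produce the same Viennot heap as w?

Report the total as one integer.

7

#0=j has no predecessor
#1=i depends on [0:j]
#2=i depends on [1:i]
#3=i depends on [2:i]
#4=j depends on [3:i]
#5=m has no predecessor
#6=j depends on [4:j]
sources: [0:j, 5:m]
N(rest) = Σ N(rest − s) over sources s of rest; N(one piece) = 1:
  size 1 → [5]=1  [6]=1
  size 2 → [4,6]=1  [5,6]=2
  size 3 → [3,4,6]=1  [4,5,6]=3
  size 4 → [2,3,4,6]=1  [3,4,5,6]=4
  size 5 → [1,2,3,4,6]=1  [2,3,4,5,6]=5
  first=0(j) contributes 6
  first=5(m) contributes 1
|[w]| = 7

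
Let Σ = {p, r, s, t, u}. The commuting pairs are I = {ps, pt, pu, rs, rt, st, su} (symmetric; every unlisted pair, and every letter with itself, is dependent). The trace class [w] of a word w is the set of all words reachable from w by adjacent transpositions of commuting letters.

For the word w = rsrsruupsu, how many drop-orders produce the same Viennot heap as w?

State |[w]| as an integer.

480

#0=r has no predecessor
#1=s has no predecessor
#2=r depends on [0:r]
#3=s depends on [1:s]
#4=r depends on [2:r]
#5=u depends on [4:r]
#6=u depends on [5:u]
#7=p depends on [4:r]
#8=s depends on [3:s]
#9=u depends on [6:u]
sources: [0:r, 1:s]
N(rest) = Σ N(rest − s) over sources s of rest; N(one piece) = 1:
  size 1 → [7]=1  [8]=1  [9]=1
  size 2 → [3,8]=1  [6,9]=1  [7,8]=2  [7,9]=2  [8,9]=2
  size 3 → [1,3,8]=1  [3,7,8]=3  [3,8,9]=3  [5,6,9]=1  [6,7,9]=3  [6,8,9]=3  [7,8,9]=6
  size 4 → [1,3,7,8]=4  [1,3,8,9]=4  [3,6,8,9]=6  [3,7,8,9]=12  [5,6,7,9]=4  [5,6,8,9]=4  [6,7,8,9]=12
  size 5 → [1,3,6,8,9]=10  [1,3,7,8,9]=20  [3,5,6,8,9]=10  [3,6,7,8,9]=30  [4,5,6,7,9]=4  [5,6,7,8,9]=20
  size 6 → [1,3,5,6,8,9]=20  [1,3,6,7,8,9]=60  [2,4,5,6,7,9]=4  [3,5,6,7,8,9]=60  [4,5,6,7,8,9]=24
  size 7 → [0,2,4,5,6,7,9]=4  [1,3,5,6,7,8,9]=140  [2,4,5,6,7,8,9]=28  [3,4,5,6,7,8,9]=84
  size 8 → [0,2,4,5,6,7,8,9]=32  [1,3,4,5,6,7,8,9]=224  [2,3,4,5,6,7,8,9]=112
  first=0(r) contributes 336
  first=1(s) contributes 144
|[w]| = 480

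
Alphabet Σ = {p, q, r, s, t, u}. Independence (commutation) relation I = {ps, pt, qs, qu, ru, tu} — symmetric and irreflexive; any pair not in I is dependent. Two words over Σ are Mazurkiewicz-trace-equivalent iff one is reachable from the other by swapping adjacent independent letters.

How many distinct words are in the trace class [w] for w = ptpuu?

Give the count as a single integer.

piece 0:p — minimal
piece 1:t — minimal
piece 2:p rests on {0:p}
piece 3:u rests on {2:p}
piece 4:u rests on {3:u}
minimal pieces: {0:p, 1:t}
ways to finish when only these pieces remain (= sum over removing one remaining piece with nothing left below it):
  1 left: {1}→1  {4}→1
  2 left: {1,4}→2  {3,4}→1
  3 left: {1,3,4}→3  {2,3,4}→1
  placing 0:p first → 4 extensions
  placing 1:t first → 1 extensions
total linear extensions = 5

5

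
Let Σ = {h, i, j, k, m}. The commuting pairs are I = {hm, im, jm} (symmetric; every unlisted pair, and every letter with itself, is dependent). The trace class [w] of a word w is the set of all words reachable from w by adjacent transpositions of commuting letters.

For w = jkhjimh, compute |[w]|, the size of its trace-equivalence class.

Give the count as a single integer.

piece 0:j — minimal
piece 1:k rests on {0:j}
piece 2:h rests on {1:k}
piece 3:j rests on {2:h}
piece 4:i rests on {3:j}
piece 5:m rests on {1:k}
piece 6:h rests on {4:i}
minimal pieces: {0:j}
ways to finish when only these pieces remain (= sum over removing one remaining piece with nothing left below it):
  1 left: {5}→1  {6}→1
  2 left: {4,6}→1  {5,6}→2
  3 left: {3,4,6}→1  {4,5,6}→3
  4 left: {2,3,4,6}→1  {3,4,5,6}→4
  5 left: {2,3,4,5,6}→5
  placing 0:j first → 5 extensions

5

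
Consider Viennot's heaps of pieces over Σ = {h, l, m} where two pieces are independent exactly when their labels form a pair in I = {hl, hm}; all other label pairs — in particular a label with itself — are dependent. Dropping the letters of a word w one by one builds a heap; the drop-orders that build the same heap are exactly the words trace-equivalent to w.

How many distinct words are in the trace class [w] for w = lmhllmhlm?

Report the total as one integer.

0(l) covers ∅
1(m) covers 0:l
2(h) covers ∅
3(l) covers 1:m
4(l) covers 3:l
5(m) covers 4:l
6(h) covers 2:h
7(l) covers 5:m
8(m) covers 7:l
floor of heap: 0:l, 2:h
completions by unplaced set U, small U first (add the entries for U minus each lowest piece of U):
  |U|=1: {6}:1  {8}:1
  |U|=2: {2,6}:1  {6,8}:2  {7,8}:1
  |U|=3: {2,6,8}:3  {5,7,8}:1  {6,7,8}:3
  |U|=4: {2,6,7,8}:6  {4,5,7,8}:1  {5,6,7,8}:4
  |U|=5: {2,5,6,7,8}:10  {3,4,5,7,8}:1  {4,5,6,7,8}:5
  |U|=6: {1,3,4,5,7,8}:1  {2,4,5,6,7,8}:15  {3,4,5,6,7,8}:6
  |U|=7: {0,1,3,4,5,7,8}:1  {1,3,4,5,6,7,8}:7  {2,3,4,5,6,7,8}:21
  start at 0(l): 28
  start at 2(h): 8
sum over floor = 36

36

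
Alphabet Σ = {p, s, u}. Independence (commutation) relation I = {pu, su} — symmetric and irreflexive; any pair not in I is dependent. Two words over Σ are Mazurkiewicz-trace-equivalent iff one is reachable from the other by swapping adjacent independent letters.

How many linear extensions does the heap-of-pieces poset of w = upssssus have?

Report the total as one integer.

28

0(u) covers ∅
1(p) covers ∅
2(s) covers 1:p
3(s) covers 2:s
4(s) covers 3:s
5(s) covers 4:s
6(u) covers 0:u
7(s) covers 5:s
floor of heap: 0:u, 1:p
completions by unplaced set U, small U first (add the entries for U minus each lowest piece of U):
  |U|=1: {6}:1  {7}:1
  |U|=2: {0,6}:1  {5,7}:1  {6,7}:2
  |U|=3: {0,6,7}:3  {4,5,7}:1  {5,6,7}:3
  |U|=4: {0,5,6,7}:6  {3,4,5,7}:1  {4,5,6,7}:4
  |U|=5: {0,4,5,6,7}:10  {2,3,4,5,7}:1  {3,4,5,6,7}:5
  |U|=6: {0,3,4,5,6,7}:15  {1,2,3,4,5,7}:1  {2,3,4,5,6,7}:6
  start at 0(u): 7
  start at 1(p): 21
sum over floor = 28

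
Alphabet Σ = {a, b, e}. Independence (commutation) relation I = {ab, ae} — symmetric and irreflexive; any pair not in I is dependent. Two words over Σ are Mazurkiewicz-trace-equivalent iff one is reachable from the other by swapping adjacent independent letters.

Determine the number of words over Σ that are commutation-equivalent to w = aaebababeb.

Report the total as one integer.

piece 0:a — minimal
piece 1:a rests on {0:a}
piece 2:e — minimal
piece 3:b rests on {2:e}
piece 4:a rests on {1:a}
piece 5:b rests on {3:b}
piece 6:a rests on {4:a}
piece 7:b rests on {5:b}
piece 8:e rests on {7:b}
piece 9:b rests on {8:e}
minimal pieces: {0:a, 2:e}
ways to finish when only these pieces remain (= sum over removing one remaining piece with nothing left below it):
  1 left: {6}→1  {9}→1
  2 left: {4,6}→1  {6,9}→2  {8,9}→1
  3 left: {1,4,6}→1  {4,6,9}→3  {6,8,9}→3  {7,8,9}→1
  4 left: {0,1,4,6}→1  {1,4,6,9}→4  {4,6,8,9}→6  {5,7,8,9}→1  {6,7,8,9}→4
  5 left: {0,1,4,6,9}→5  {1,4,6,8,9}→10  {3,5,7,8,9}→1  {4,6,7,8,9}→10  {5,6,7,8,9}→5
  6 left: {0,1,4,6,8,9}→15  {1,4,6,7,8,9}→20  {2,3,5,7,8,9}→1  {3,5,6,7,8,9}→6  {4,5,6,7,8,9}→15
  7 left: {0,1,4,6,7,8,9}→35  {1,4,5,6,7,8,9}→35  {2,3,5,6,7,8,9}→7  {3,4,5,6,7,8,9}→21
  8 left: {0,1,4,5,6,7,8,9}→70  {1,3,4,5,6,7,8,9}→56  {2,3,4,5,6,7,8,9}→28
  placing 0:a first → 84 extensions
  placing 2:e first → 126 extensions
total linear extensions = 210

210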